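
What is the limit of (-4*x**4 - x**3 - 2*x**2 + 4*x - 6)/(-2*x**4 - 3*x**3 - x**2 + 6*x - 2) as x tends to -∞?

Numerator and denominator both have degree 4.
Dividing every term by x^4, all lower-order terms vanish and the limit is the ratio of leading coefficients, -4/(-2) = 2.

2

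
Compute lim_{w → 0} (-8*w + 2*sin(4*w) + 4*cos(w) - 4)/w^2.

Substitution gives 0/0; apply L'Hôpital's rule 2 times.
After differentiating numerator and denominator 2 times the quotient is (-32*sin(4*w) - 4*cos(w))/(2); at w = 0 this is -2.

-2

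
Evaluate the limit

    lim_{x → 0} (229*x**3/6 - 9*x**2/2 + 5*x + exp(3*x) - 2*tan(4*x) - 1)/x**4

Substitution gives 0/0; apply L'Hôpital's rule 4 times.
After differentiating numerator and denominator 4 times the quotient is (81*e^(3*x) - 12288*tan(4*x)^5 - 20480*tan(4*x)^3 - 8192*tan(4*x))/(24); at x = 0 this is 27/8.

27/8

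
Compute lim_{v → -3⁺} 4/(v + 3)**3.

∞

As v → -3⁺, (v + 3) → 0⁺, so (v + 3)^3 → 0⁺ and 4/(v + 3)^3 → ∞.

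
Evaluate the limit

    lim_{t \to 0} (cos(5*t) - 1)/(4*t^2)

-25/8

Direct substitution gives 0/0.
Apply L'Hôpital: lim (-5*sin(5*t))/(8*t), still 0/0.
After 2 applications of L'Hôpital's rule the quotient is (-25*cos(5*t))/(8); substituting t = 0 gives -25/8.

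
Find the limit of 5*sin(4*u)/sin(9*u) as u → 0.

20/9

Substitution gives 0/0.
Divide numerator and denominator by u: sin(4u)/u → 4 and sin(9u)/u → 9, so the limit is 5·4/9 = 20/9.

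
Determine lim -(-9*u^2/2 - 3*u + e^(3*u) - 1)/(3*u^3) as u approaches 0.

-3/2

Direct substitution gives 0/0.
Apply L'Hôpital: lim (-9*u + 3*e^(3*u) - 3)/(-9*u^2), still 0/0.
Apply L'Hôpital: lim (9*e^(3*u) - 9)/(-18*u), still 0/0.
After 3 applications of L'Hôpital's rule the quotient is (27*e^(3*u))/(-18); substituting u = 0 gives -3/2.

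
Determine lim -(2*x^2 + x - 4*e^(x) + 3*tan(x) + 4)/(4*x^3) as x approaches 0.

-1/12

Substitution gives 0/0; apply L'Hôpital's rule 3 times.
After differentiating numerator and denominator 3 times the quotient is (-4*e^(x) + 18*tan(x)^4 + 24*tan(x)^2 + 6)/(-24); at x = 0 this is -1/12.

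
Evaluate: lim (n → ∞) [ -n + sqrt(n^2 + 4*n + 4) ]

This has the form ∞ − ∞. Multiply and divide by the conjugate √(n^2 + 4*n + 4) + n.
That gives (4n + 4) / (√(n^2 + 4*n + 4) + n).
Divide numerator and denominator by n: the limit is 4/(2·1) = 2.

2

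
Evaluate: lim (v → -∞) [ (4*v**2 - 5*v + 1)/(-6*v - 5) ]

∞

The numerator has higher degree (2 > 1); the quotient behaves like (4/(-6))·v^1 for large |v|.
As v → −∞ this diverges to ∞.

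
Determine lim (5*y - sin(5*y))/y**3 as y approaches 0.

125/6

Direct substitution gives 0/0.
Apply L'Hôpital: lim (5 - 5*cos(5*y))/(3*y^2), still 0/0.
Apply L'Hôpital: lim (25*sin(5*y))/(6*y), still 0/0.
After 3 applications of L'Hôpital's rule the quotient is (125*cos(5*y))/(6); substituting y = 0 gives 125/6.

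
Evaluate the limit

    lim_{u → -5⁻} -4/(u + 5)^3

As u → -5⁻, (u + 5) → 0⁻, so (u + 5)^3 → 0⁻ and -4/(u + 5)^3 → ∞.

∞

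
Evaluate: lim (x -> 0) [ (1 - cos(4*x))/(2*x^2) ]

4

Substitution gives 0/0.
Use (1 − cos u)/u² → 1/2 with u = 4x: the limit is 4²/(2·2) = 4.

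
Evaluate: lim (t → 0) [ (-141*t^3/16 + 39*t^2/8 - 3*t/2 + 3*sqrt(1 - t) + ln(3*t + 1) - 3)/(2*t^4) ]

Substitution gives 0/0 (the numerator vanishes to order 4).
Expand each term to order t^4: the coefficient of t^4 in 3·√(1 - t) is -15/128 and in ln(1 + 3t) is -81/4.
Lower-order terms cancel with the polynomial part, so the numerator is (-2607/128)·t^4 + o(t^4), and the limit is (-2607/128)/(2) = -2607/256.

-2607/256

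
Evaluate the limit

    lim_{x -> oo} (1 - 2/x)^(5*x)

e^(-10)

Let L be the limit and take ln: ln L = lim (5x)·ln(1 - 2/x) = lim (5x)·(-2/x + O(1/x²)) = -10.
Hence L = e^(-10).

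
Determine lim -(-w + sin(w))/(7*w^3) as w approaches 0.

1/42

Direct substitution gives 0/0.
Apply L'Hôpital: lim (cos(w) - 1)/(-21*w^2), still 0/0.
Apply L'Hôpital: lim (-sin(w))/(-42*w), still 0/0.
After 3 applications of L'Hôpital's rule the quotient is (-cos(w))/(-42); substituting w = 0 gives 1/42.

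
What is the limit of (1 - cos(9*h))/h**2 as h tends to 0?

Substitution gives 0/0.
Use (1 − cos u)/u² → 1/2 with u = 9h: the limit is 9²/(2·1) = 81/2.

81/2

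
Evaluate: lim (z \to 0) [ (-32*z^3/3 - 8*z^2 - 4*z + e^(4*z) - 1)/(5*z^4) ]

32/15

Direct substitution gives 0/0.
Apply L'Hôpital: lim (-32*z^2 - 16*z + 4*e^(4*z) - 4)/(20*z^3), still 0/0.
Apply L'Hôpital: lim (-64*z + 16*e^(4*z) - 16)/(60*z^2), still 0/0.
Apply L'Hôpital: lim (64*e^(4*z) - 64)/(120*z), still 0/0.
After 4 applications of L'Hôpital's rule the quotient is (256*e^(4*z))/(120); substituting z = 0 gives 32/15.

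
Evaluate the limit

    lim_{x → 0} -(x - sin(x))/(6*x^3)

Direct substitution gives 0/0.
Apply L'Hôpital: lim (1 - cos(x))/(-18*x^2), still 0/0.
Apply L'Hôpital: lim (sin(x))/(-36*x), still 0/0.
After 3 applications of L'Hôpital's rule the quotient is (cos(x))/(-36); substituting x = 0 gives -1/36.

-1/36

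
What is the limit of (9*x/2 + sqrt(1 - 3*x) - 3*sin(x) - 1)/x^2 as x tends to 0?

-9/8

Substitution gives 0/0 (the numerator vanishes to order 2).
Expand each term to order x^2: the coefficient of x^2 in -3·sin(x) is 0 and in √(1 - 3x) is -9/8.
Lower-order terms cancel with the polynomial part, so the numerator is (-9/8)·x^2 + o(x^2), and the limit is (-9/8)/(1) = -9/8.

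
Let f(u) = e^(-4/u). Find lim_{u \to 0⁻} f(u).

∞

As u → 0⁻, -4/(u) → +∞, so e^(-4/(u)) → ∞.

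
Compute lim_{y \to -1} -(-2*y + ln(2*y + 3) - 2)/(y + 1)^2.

2

Direct substitution gives 0/0.
Apply L'Hôpital: lim (-2 + 2/(2*y + 3))/(-2*y - 2), still 0/0.
After 2 applications of L'Hôpital's rule the quotient is (-4/(2*y + 3)^2)/(-2); substituting y = -1 gives 2.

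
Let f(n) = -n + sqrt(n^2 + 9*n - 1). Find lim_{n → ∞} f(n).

An ∞ − ∞ form. Rationalising with the conjugate, the difference becomes (9n - 1) / (√(n^2 + 9*n - 1) + n).
For large n the denominator behaves like 2·n, so the quotient tends to 9/2 = 9/2.

9/2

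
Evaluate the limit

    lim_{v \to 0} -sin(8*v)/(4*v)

-2

Substitution gives 0/0.
Write it as (8/(-4))·sin(8v)/(8v); since sin(u)/u → 1, the limit is -2.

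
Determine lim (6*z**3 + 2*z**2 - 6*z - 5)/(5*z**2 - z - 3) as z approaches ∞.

The numerator has higher degree (3 > 2); the quotient behaves like (6/(5))·z^1 for large |z|.
As z → +∞ this diverges to ∞.

∞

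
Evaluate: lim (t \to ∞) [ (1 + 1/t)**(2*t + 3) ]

e^(2)

Write it as [(1 + 1/t)^t]^(2) · (1 + 1/t)^(3). The bracketed term tends to e^(1) and the second factor to 1, so the limit is e^(2).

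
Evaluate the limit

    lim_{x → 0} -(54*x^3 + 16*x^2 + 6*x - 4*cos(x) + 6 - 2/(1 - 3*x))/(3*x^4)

Substitution gives 0/0 (the numerator vanishes to order 4).
Expand each term to order x^4: the coefficient of x^4 in -4·cos(x) is -1/6 and in -2·1/(1 - 3x) is -162.
Lower-order terms cancel with the polynomial part, so the numerator is (-973/6)·x^4 + o(x^4), and the limit is (-973/6)/(-3) = 973/18.

973/18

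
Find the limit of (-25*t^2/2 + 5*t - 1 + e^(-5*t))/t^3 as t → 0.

-125/6

Direct substitution gives 0/0.
Apply L'Hôpital: lim (-25*t + 5 - 5*e^(-5*t))/(3*t^2), still 0/0.
Apply L'Hôpital: lim (-25 + 25*e^(-5*t))/(6*t), still 0/0.
After 3 applications of L'Hôpital's rule the quotient is (-125*e^(-5*t))/(6); substituting t = 0 gives -125/6.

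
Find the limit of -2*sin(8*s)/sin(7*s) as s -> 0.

Substitution gives 0/0.
Divide numerator and denominator by s: sin(8s)/s → 8 and sin(7s)/s → 7, so the limit is -2·8/7 = -16/7.

-16/7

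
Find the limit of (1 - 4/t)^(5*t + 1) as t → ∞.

e^(-20)

Write it as [(1 - 4/t)^t]^(5) · (1 - 4/t)^(1). The bracketed term tends to e^(-4) and the second factor to 1, so the limit is e^(-20).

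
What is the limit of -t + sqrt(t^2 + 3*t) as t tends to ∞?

3/2

An ∞ − ∞ form. Rationalising with the conjugate, the difference becomes (3t) / (√(t^2 + 3*t) + t).
For large t the denominator behaves like 2·t, so the quotient tends to 3/2 = 3/2.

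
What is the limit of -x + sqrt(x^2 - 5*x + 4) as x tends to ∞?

-5/2

This has the form ∞ − ∞. Multiply and divide by the conjugate √(x^2 - 5*x + 4) + x.
That gives (-5x + 4) / (√(x^2 - 5*x + 4) + x).
Divide numerator and denominator by x: the limit is -5/(2·1) = -5/2.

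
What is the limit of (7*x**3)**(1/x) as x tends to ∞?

1

Base → ∞ and exponent → 0: an ∞^0 form.
Take logs: (1/x)·ln(7·x^3) = (ln 7 + 3·ln x)/x → 0.
So the limit is e^0 = 1.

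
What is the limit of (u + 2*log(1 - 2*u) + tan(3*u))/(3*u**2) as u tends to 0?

Substitution gives 0/0 (the numerator vanishes to order 2).
Expand each term to order u^2: the coefficient of u^2 in 2·ln(1 - 2u) is -4 and in tan(3u) is 0.
Lower-order terms cancel with the polynomial part, so the numerator is (-4)·u^2 + o(u^2), and the limit is (-4)/(3) = -4/3.

-4/3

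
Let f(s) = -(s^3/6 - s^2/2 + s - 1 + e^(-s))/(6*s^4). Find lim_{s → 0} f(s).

-1/144

Direct substitution gives 0/0.
Apply L'Hôpital: lim (s^2/2 - s + 1 - e^(-s))/(-24*s^3), still 0/0.
Apply L'Hôpital: lim (s - 1 + e^(-s))/(-72*s^2), still 0/0.
Apply L'Hôpital: lim (1 - e^(-s))/(-144*s), still 0/0.
After 4 applications of L'Hôpital's rule the quotient is (e^(-s))/(-144); substituting s = 0 gives -1/144.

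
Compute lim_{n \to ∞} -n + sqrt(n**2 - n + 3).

-1/2

This has the form ∞ − ∞. Multiply and divide by the conjugate √(n^2 - n + 3) + n.
That gives (-n + 3) / (√(n^2 - n + 3) + n).
Divide numerator and denominator by n: the limit is -1/(2·1) = -1/2.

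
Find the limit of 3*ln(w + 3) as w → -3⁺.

As w → -3⁺, w + 3 → 0⁺ and ln(w + 3) → −∞.
Multiplying by 3 gives -∞.

-∞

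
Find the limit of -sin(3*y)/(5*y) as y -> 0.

Substitution gives 0/0.
Write it as (3/(-5))·sin(3y)/(3y); since sin(u)/u → 1, the limit is -3/5.

-3/5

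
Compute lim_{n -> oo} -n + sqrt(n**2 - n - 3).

-1/2

This has the form ∞ − ∞. Multiply and divide by the conjugate √(n^2 - n - 3) + n.
That gives (-n - 3) / (√(n^2 - n - 3) + n).
Divide numerator and denominator by n: the limit is -1/(2·1) = -1/2.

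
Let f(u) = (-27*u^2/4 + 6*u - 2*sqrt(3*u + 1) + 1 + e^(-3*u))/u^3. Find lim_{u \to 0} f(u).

-63/8

Substitution gives 0/0; apply L'Hôpital's rule 3 times.
After differentiating numerator and denominator 3 times the quotient is (-27*e^(-3*u) - 81/(4*(3*u + 1)^(5/2)))/(6); at u = 0 this is -63/8.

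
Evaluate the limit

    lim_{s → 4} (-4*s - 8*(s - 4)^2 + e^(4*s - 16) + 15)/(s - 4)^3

Direct substitution gives 0/0.
Apply L'Hôpital: lim (-16*s + 4*e^(4*s - 16) + 60)/(3*(s - 4)^2), still 0/0.
Apply L'Hôpital: lim (16*e^(4*s - 16) - 16)/(6*s - 24), still 0/0.
After 3 applications of L'Hôpital's rule the quotient is (64*e^(4*s - 16))/(6); substituting s = 4 gives 32/3.

32/3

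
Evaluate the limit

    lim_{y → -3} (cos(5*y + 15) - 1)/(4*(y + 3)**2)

-25/8

Direct substitution gives 0/0.
Apply L'Hôpital: lim (-5*sin(5*y + 15))/(8*y + 24), still 0/0.
After 2 applications of L'Hôpital's rule the quotient is (-25*cos(5*y + 15))/(8); substituting y = -3 gives -25/8.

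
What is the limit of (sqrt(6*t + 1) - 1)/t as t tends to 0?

3

A 0/0 form; rationalise with √(1 + 6t) + √1. This collapses the numerator to 6t, leaving 6/(√(1 + 6t) + √1) → 6/(2√1) = 3.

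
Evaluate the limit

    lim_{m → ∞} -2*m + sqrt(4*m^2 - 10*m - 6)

An ∞ − ∞ form. Rationalising with the conjugate, the difference becomes (-10m - 6) / (√(4*m^2 - 10*m - 6) + 2m).
For large m the denominator behaves like 2·2m, so the quotient tends to -10/4 = -5/2.

-5/2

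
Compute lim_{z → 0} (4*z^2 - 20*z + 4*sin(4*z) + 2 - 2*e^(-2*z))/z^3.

-40

Substitution gives 0/0; apply L'Hôpital's rule 3 times.
After differentiating numerator and denominator 3 times the quotient is (-256*cos(4*z) + 16*e^(-2*z))/(6); at z = 0 this is -40.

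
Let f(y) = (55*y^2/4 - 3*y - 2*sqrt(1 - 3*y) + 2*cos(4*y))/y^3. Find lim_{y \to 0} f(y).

Substitution gives 0/0 (the numerator vanishes to order 3).
Expand each term to order y^3: the coefficient of y^3 in -2·√(1 - 3y) is 27/8 and in 2·cos(4y) is 0.
Lower-order terms cancel with the polynomial part, so the numerator is (27/8)·y^3 + o(y^3), and the limit is (27/8)/(1) = 27/8.

27/8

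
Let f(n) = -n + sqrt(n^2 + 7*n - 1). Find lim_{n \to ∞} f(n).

7/2

This has the form ∞ − ∞. Multiply and divide by the conjugate √(n^2 + 7*n - 1) + n.
That gives (7n - 1) / (√(n^2 + 7*n - 1) + n).
Divide numerator and denominator by n: the limit is 7/(2·1) = 7/2.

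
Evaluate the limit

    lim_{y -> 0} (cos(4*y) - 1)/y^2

Direct substitution gives 0/0.
Apply L'Hôpital: lim (-4*sin(4*y))/(2*y), still 0/0.
After 2 applications of L'Hôpital's rule the quotient is (-16*cos(4*y))/(2); substituting y = 0 gives -8.

-8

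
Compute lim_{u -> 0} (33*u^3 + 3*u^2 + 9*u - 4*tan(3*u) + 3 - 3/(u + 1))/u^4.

Substitution gives 0/0; apply L'Hôpital's rule 4 times.
After differentiating numerator and denominator 4 times the quotient is (2592*tan(3*u)/cos(3*u)^2 - 7776*tan(3*u)/cos(3*u)^4 - 72/(u + 1)^5)/(24); at u = 0 this is -3.

-3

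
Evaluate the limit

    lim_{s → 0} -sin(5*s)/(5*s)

-1

Substitution gives 0/0.
Write it as (5/(-5))·sin(5s)/(5s); since sin(u)/u → 1, the limit is -1.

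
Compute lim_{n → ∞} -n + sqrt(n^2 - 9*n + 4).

-9/2

An ∞ − ∞ form. Rationalising with the conjugate, the difference becomes (-9n + 4) / (√(n^2 - 9*n + 4) + n).
For large n the denominator behaves like 2·n, so the quotient tends to -9/2 = -9/2.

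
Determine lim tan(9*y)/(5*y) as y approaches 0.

Substitution gives 0/0.
Since tan(u)/u → 1 as u → 0, tan(9y)/(9y) → 1 and the limit is 9/5.

9/5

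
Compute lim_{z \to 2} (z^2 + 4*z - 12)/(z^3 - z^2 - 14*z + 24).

Direct substitution gives 0/0, so factor. Both numerator and denominator have (z - 2) as a factor.
After cancelling, the expression reduces to (z + 6)/(z^2 + z - 12).
Substituting z = 2 gives -4/3.

-4/3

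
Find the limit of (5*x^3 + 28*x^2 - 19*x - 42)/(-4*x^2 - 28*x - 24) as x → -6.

Since x = -6 makes numerator and denominator zero, (x + 6) divides both.
Cancelling it gives (5*x^2 - 2*x - 7)/(-4*x - 4); now plug in x = -6 to get 37/4.

37/4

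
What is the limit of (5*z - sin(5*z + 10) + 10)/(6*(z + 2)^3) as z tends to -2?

Direct substitution gives 0/0.
Apply L'Hôpital: lim (5 - 5*cos(5*z + 10))/(18*(z + 2)^2), still 0/0.
Apply L'Hôpital: lim (25*sin(5*z + 10))/(36*z + 72), still 0/0.
After 3 applications of L'Hôpital's rule the quotient is (125*cos(5*z + 10))/(36); substituting z = -2 gives 125/36.

125/36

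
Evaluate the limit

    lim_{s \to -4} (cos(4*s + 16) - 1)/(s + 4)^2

Direct substitution gives 0/0.
Apply L'Hôpital: lim (-4*sin(4*s + 16))/(2*s + 8), still 0/0.
After 2 applications of L'Hôpital's rule the quotient is (-16*cos(4*s + 16))/(2); substituting s = -4 gives -8.

-8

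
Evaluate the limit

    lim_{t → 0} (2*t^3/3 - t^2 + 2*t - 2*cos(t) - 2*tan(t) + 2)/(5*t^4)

Substitution gives 0/0; apply L'Hôpital's rule 4 times.
After differentiating numerator and denominator 4 times the quotient is (-2*cos(t) - 48*tan(t)^5 - 80*tan(t)^3 - 32*tan(t))/(120); at t = 0 this is -1/60.

-1/60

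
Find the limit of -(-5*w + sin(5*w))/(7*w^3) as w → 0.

Direct substitution gives 0/0.
Apply L'Hôpital: lim (5*cos(5*w) - 5)/(-21*w^2), still 0/0.
Apply L'Hôpital: lim (-25*sin(5*w))/(-42*w), still 0/0.
After 3 applications of L'Hôpital's rule the quotient is (-125*cos(5*w))/(-42); substituting w = 0 gives 125/42.

125/42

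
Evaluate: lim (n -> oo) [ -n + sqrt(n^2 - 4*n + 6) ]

-2

This has the form ∞ − ∞. Multiply and divide by the conjugate √(n^2 - 4*n + 6) + n.
That gives (-4n + 6) / (√(n^2 - 4*n + 6) + n).
Divide numerator and denominator by n: the limit is -4/(2·1) = -2.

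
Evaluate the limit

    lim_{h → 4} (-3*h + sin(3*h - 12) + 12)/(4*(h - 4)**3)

-9/8

Direct substitution gives 0/0.
Apply L'Hôpital: lim (3*cos(3*h - 12) - 3)/(12*(h - 4)^2), still 0/0.
Apply L'Hôpital: lim (-9*sin(3*h - 12))/(24*h - 96), still 0/0.
After 3 applications of L'Hôpital's rule the quotient is (-27*cos(3*h - 12))/(24); substituting h = 4 gives -9/8.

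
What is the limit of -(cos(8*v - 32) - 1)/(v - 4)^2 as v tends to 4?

Direct substitution gives 0/0.
Apply L'Hôpital: lim (-8*sin(8*v - 32))/(8 - 2*v), still 0/0.
After 2 applications of L'Hôpital's rule the quotient is (-64*cos(8*v - 32))/(-2); substituting v = 4 gives 32.

32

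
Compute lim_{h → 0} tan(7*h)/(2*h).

Substitution gives 0/0.
Since tan(u)/u → 1 as u → 0, tan(7h)/(7h) → 1 and the limit is 7/2.

7/2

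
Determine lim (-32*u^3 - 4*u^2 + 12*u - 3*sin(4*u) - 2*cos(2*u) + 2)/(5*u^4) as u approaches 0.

Substitution gives 0/0; apply L'Hôpital's rule 4 times.
After differentiating numerator and denominator 4 times the quotient is (-768*sin(4*u) - 32*cos(2*u))/(120); at u = 0 this is -4/15.

-4/15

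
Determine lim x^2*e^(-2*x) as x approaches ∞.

Write as x^2/e^{2x}, an ∞/∞ form.
Exponential growth dominates any polynomial, so repeated L'Hôpital (or the standard result) gives 0.

0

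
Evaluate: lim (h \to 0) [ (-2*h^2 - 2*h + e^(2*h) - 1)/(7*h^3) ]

Direct substitution gives 0/0.
Apply L'Hôpital: lim (-4*h + 2*e^(2*h) - 2)/(21*h^2), still 0/0.
Apply L'Hôpital: lim (4*e^(2*h) - 4)/(42*h), still 0/0.
After 3 applications of L'Hôpital's rule the quotient is (8*e^(2*h))/(42); substituting h = 0 gives 4/21.

4/21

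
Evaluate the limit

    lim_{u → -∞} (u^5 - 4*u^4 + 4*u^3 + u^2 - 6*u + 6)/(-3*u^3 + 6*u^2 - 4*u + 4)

The numerator has higher degree (5 > 3); the quotient behaves like (1/(-3))·u^2 for large |u|.
As u → −∞ this diverges to -∞.

-∞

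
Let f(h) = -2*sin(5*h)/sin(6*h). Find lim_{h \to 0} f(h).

Substitution gives 0/0.
Divide numerator and denominator by h: sin(5h)/h → 5 and sin(6h)/h → 6, so the limit is -2·5/6 = -5/3.

-5/3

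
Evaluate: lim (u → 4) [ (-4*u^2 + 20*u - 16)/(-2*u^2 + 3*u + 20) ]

12/13

Since u = 4 makes numerator and denominator zero, (u - 4) divides both.
Cancelling it gives (4 - 4*u)/(-2*u - 5); now plug in u = 4 to get 12/13.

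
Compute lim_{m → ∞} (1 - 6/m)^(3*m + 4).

Write it as [(1 - 6/m)^m]^(3) · (1 - 6/m)^(4). The bracketed term tends to e^(-6) and the second factor to 1, so the limit is e^(-18).

e^(-18)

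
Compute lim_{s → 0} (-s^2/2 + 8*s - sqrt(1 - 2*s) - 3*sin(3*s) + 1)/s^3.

Substitution gives 0/0 (the numerator vanishes to order 3).
Expand each term to order s^3: the coefficient of s^3 in -3·sin(3s) is 27/2 and in −√(1 - 2s) is 1/2.
Lower-order terms cancel with the polynomial part, so the numerator is (14)·s^3 + o(s^3), and the limit is (14)/(1) = 14.

14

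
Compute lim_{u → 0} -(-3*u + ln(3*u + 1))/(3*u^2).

Direct substitution gives 0/0.
Apply L'Hôpital: lim (-3 + 3/(3*u + 1))/(-6*u), still 0/0.
After 2 applications of L'Hôpital's rule the quotient is (-9/(3*u + 1)^2)/(-6); substituting u = 0 gives 3/2.

3/2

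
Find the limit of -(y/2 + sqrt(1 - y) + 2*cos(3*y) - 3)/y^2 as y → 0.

73/8

Substitution gives 0/0 (the numerator vanishes to order 2).
Expand each term to order y^2: the coefficient of y^2 in 2·cos(3y) is -9 and in √(1 - y) is -1/8.
Lower-order terms cancel with the polynomial part, so the numerator is (-73/8)·y^2 + o(y^2), and the limit is (-73/8)/(-1) = 73/8.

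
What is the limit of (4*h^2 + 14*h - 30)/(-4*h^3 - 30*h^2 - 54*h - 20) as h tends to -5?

At h = -5 both the top and bottom vanish — a removable singularity. Factoring out (h + 5) from each leaves (4*h - 6)/(-4*h^2 - 10*h - 4), which at h = -5 equals 13/27.

13/27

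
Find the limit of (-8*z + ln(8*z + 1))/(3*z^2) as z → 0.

-32/3

Direct substitution gives 0/0.
Apply L'Hôpital: lim (-8 + 8/(8*z + 1))/(6*z), still 0/0.
After 2 applications of L'Hôpital's rule the quotient is (-64/(8*z + 1)^2)/(6); substituting z = 0 gives -32/3.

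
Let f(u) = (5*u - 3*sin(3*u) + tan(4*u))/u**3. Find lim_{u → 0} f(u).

Substitution gives 0/0 (the numerator vanishes to order 3).
Expand each term to order u^3: the coefficient of u^3 in tan(4u) is 64/3 and in -3·sin(3u) is 27/2.
Lower-order terms cancel with the polynomial part, so the numerator is (209/6)·u^3 + o(u^3), and the limit is (209/6)/(1) = 209/6.

209/6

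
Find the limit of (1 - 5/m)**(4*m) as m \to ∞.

Write it as [(1 - 5/m)^m]^(4) · (1 - 5/m)^(0). The bracketed term tends to e^(-5) and the second factor to 1, so the limit is e^(-20).

e^(-20)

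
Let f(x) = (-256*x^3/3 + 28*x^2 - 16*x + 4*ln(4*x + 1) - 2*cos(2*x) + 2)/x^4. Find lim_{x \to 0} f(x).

Substitution gives 0/0 (the numerator vanishes to order 4).
Expand each term to order x^4: the coefficient of x^4 in 4·ln(1 + 4x) is -256 and in -2·cos(2x) is -4/3.
Lower-order terms cancel with the polynomial part, so the numerator is (-772/3)·x^4 + o(x^4), and the limit is (-772/3)/(1) = -772/3.

-772/3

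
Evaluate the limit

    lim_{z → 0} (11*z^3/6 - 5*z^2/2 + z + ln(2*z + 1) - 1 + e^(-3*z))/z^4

Substitution gives 0/0; apply L'Hôpital's rule 4 times.
After differentiating numerator and denominator 4 times the quotient is (81*e^(-3*z) - 96/(2*z + 1)^4)/(24); at z = 0 this is -5/8.

-5/8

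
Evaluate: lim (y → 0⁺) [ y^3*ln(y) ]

0

This is a 0·(−∞) form. Rewrite as 1·ln(y) / y^(−3) and apply L'Hôpital:
the derivative quotient is 1·(1/y) / (−3·y^(−4)) = (-1/3)·y^3 → 0.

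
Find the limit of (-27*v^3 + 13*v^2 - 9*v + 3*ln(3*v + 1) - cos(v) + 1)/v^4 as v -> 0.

-1459/24

Substitution gives 0/0; apply L'Hôpital's rule 4 times.
After differentiating numerator and denominator 4 times the quotient is (-cos(v) - 1458/(3*v + 1)^4)/(24); at v = 0 this is -1459/24.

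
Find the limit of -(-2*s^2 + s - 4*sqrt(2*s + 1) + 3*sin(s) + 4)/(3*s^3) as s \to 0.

Substitution gives 0/0; apply L'Hôpital's rule 3 times.
After differentiating numerator and denominator 3 times the quotient is (-3*cos(s) - 12/(2*s + 1)^(5/2))/(-18); at s = 0 this is 5/6.

5/6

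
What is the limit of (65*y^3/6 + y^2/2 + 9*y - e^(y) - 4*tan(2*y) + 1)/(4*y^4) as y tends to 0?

Substitution gives 0/0 (the numerator vanishes to order 4).
Expand each term to order y^4: the coefficient of y^4 in -4·tan(2y) is 0 and in −e^(y) is -1/24.
Lower-order terms cancel with the polynomial part, so the numerator is (-1/24)·y^4 + o(y^4), and the limit is (-1/24)/(4) = -1/96.

-1/96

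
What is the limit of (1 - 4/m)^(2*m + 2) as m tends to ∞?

Write it as [(1 - 4/m)^m]^(2) · (1 - 4/m)^(2). The bracketed term tends to e^(-4) and the second factor to 1, so the limit is e^(-8).

e^(-8)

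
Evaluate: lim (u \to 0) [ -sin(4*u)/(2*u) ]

Substitution gives 0/0.
Write it as (4/(-2))·sin(4u)/(4u); since sin(θ)/θ → 1, the limit is -2.

-2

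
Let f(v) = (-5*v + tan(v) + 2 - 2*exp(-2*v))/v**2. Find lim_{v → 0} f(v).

Substitution gives 0/0 (the numerator vanishes to order 2).
Expand each term to order v^2: the coefficient of v^2 in -2·e^(-2v) is -4 and in tan(v) is 0.
Lower-order terms cancel with the polynomial part, so the numerator is (-4)·v^2 + o(v^2), and the limit is (-4)/(1) = -4.

-4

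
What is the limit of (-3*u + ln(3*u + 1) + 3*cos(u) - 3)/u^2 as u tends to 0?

-6

Substitution gives 0/0; apply L'Hôpital's rule 2 times.
After differentiating numerator and denominator 2 times the quotient is (-3*cos(u) - 9/(3*u + 1)^2)/(2); at u = 0 this is -6.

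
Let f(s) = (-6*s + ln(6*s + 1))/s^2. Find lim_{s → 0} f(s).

-18

Direct substitution gives 0/0.
Apply L'Hôpital: lim (-6 + 6/(6*s + 1))/(2*s), still 0/0.
After 2 applications of L'Hôpital's rule the quotient is (-36/(6*s + 1)^2)/(2); substituting s = 0 gives -18.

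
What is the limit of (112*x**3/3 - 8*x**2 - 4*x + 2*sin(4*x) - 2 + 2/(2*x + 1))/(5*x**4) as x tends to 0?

32/5

Substitution gives 0/0; apply L'Hôpital's rule 4 times.
After differentiating numerator and denominator 4 times the quotient is (512*sin(4*x) + 768/(2*x + 1)^5)/(120); at x = 0 this is 32/5.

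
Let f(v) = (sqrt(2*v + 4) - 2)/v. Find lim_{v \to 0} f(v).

Substitution gives 0/0. Multiply numerator and denominator by the conjugate √(4 + 2v) + √4.
The numerator becomes (4 + 2v) − 4 = 2v, so the expression simplifies to 2/(√(4 + 2v) + √4).
Letting v → 0 gives 2/(2√4) = 1/2.

1/2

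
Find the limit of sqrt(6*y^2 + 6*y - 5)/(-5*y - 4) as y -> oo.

For large |y|, √(6*y^2 + 6*y - 5) ≈ √6·|y| and the denominator ≈ -5y.
Since y → +∞, |y| = y, giving √6/(-5) = -√(6)/5.

-√(6)/5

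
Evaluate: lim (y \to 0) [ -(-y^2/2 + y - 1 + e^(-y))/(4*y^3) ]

Direct substitution gives 0/0.
Apply L'Hôpital: lim (-y + 1 - e^(-y))/(-12*y^2), still 0/0.
Apply L'Hôpital: lim (-1 + e^(-y))/(-24*y), still 0/0.
After 3 applications of L'Hôpital's rule the quotient is (-e^(-y))/(-24); substituting y = 0 gives 1/24.

1/24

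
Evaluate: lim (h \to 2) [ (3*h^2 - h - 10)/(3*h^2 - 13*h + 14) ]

Since h = 2 makes numerator and denominator zero, (h - 2) divides both.
Cancelling it gives (3*h + 5)/(3*h - 7); now plug in h = 2 to get -11.

-11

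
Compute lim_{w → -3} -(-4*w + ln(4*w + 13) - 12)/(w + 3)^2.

8

Direct substitution gives 0/0.
Apply L'Hôpital: lim (-4 + 4/(4*w + 13))/(-2*w - 6), still 0/0.
After 2 applications of L'Hôpital's rule the quotient is (-16/(4*w + 13)^2)/(-2); substituting w = -3 gives 8.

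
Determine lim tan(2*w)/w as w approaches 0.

2

Substitution gives 0/0.
Since tan(u)/u → 1 as u → 0, tan(2w)/(2w) → 1 and the limit is 2.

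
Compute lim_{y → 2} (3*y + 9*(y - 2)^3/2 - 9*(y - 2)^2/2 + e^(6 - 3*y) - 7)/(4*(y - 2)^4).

27/32

Direct substitution gives 0/0.
Apply L'Hôpital: lim (-9*y + 27*(y - 2)^2/2 - 3*e^(6 - 3*y) + 21)/(16*(y - 2)^3), still 0/0.
Apply L'Hôpital: lim (27*y + 9*e^(6 - 3*y) - 63)/(48*(y - 2)^2), still 0/0.
Apply L'Hôpital: lim (27 - 27*e^(6 - 3*y))/(96*y - 192), still 0/0.
After 4 applications of L'Hôpital's rule the quotient is (81*e^(6 - 3*y))/(96); substituting y = 2 gives 27/32.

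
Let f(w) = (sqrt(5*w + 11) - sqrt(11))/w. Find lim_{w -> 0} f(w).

5*√(11)/22

Substitution gives 0/0. Multiply numerator and denominator by the conjugate √(11 + 5w) + √11.
The numerator becomes (11 + 5w) − 11 = 5w, so the expression simplifies to 5/(√(11 + 5w) + √11).
Letting w → 0 gives 5/(2√11) = 5*√(11)/22.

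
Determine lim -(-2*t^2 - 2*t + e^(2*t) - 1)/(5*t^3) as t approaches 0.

-4/15

Direct substitution gives 0/0.
Apply L'Hôpital: lim (-4*t + 2*e^(2*t) - 2)/(-15*t^2), still 0/0.
Apply L'Hôpital: lim (4*e^(2*t) - 4)/(-30*t), still 0/0.
After 3 applications of L'Hôpital's rule the quotient is (8*e^(2*t))/(-30); substituting t = 0 gives -4/15.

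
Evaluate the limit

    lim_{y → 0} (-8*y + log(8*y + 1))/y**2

-32

Direct substitution gives 0/0.
Apply L'Hôpital: lim (-8 + 8/(8*y + 1))/(2*y), still 0/0.
After 2 applications of L'Hôpital's rule the quotient is (-64/(8*y + 1)^2)/(2); substituting y = 0 gives -32.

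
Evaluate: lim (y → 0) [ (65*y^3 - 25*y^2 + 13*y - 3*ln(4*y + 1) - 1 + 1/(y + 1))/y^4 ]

193

Substitution gives 0/0 (the numerator vanishes to order 4).
Expand each term to order y^4: the coefficient of y^4 in 1/(1 + y) is 1 and in -3·ln(1 + 4y) is 192.
Lower-order terms cancel with the polynomial part, so the numerator is (193)·y^4 + o(y^4), and the limit is (193)/(1) = 193.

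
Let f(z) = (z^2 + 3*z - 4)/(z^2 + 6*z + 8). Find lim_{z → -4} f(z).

5/2

Direct substitution gives 0/0, so factor. Both numerator and denominator have (z + 4) as a factor.
After cancelling, the expression reduces to (z - 1)/(z + 2).
Substituting z = -4 gives 5/2.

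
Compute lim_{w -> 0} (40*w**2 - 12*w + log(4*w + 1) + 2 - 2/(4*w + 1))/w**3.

448/3

Substitution gives 0/0 (the numerator vanishes to order 3).
Expand each term to order w^3: the coefficient of w^3 in ln(1 + 4w) is 64/3 and in -2·1/(1 + 4w) is 128.
Lower-order terms cancel with the polynomial part, so the numerator is (448/3)·w^3 + o(w^3), and the limit is (448/3)/(1) = 448/3.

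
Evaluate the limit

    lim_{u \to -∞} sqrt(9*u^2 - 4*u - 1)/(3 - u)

For large |u|, √(9*u^2 - 4*u - 1) ≈ √9·|u| and the denominator ≈ -u.
Since u → −∞, |u| = −u, giving −√9/(-1) = 3.

3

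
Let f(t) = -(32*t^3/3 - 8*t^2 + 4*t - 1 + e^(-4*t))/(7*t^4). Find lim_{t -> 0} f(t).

-32/21

Direct substitution gives 0/0.
Apply L'Hôpital: lim (32*t^2 - 16*t + 4 - 4*e^(-4*t))/(-28*t^3), still 0/0.
Apply L'Hôpital: lim (64*t - 16 + 16*e^(-4*t))/(-84*t^2), still 0/0.
Apply L'Hôpital: lim (64 - 64*e^(-4*t))/(-168*t), still 0/0.
After 4 applications of L'Hôpital's rule the quotient is (256*e^(-4*t))/(-168); substituting t = 0 gives -32/21.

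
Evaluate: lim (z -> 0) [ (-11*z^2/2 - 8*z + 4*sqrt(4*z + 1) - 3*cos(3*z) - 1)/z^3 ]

16

Substitution gives 0/0 (the numerator vanishes to order 3).
Expand each term to order z^3: the coefficient of z^3 in -3·cos(3z) is 0 and in 4·√(1 + 4z) is 16.
Lower-order terms cancel with the polynomial part, so the numerator is (16)·z^3 + o(z^3), and the limit is (16)/(1) = 16.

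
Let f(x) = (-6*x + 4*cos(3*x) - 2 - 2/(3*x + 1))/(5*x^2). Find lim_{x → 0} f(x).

-36/5

Substitution gives 0/0 (the numerator vanishes to order 2).
Expand each term to order x^2: the coefficient of x^2 in 4·cos(3x) is -18 and in -2·1/(1 + 3x) is -18.
Lower-order terms cancel with the polynomial part, so the numerator is (-36)·x^2 + o(x^2), and the limit is (-36)/(5) = -36/5.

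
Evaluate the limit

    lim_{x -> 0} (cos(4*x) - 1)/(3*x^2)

Direct substitution gives 0/0.
Apply L'Hôpital: lim (-4*sin(4*x))/(6*x), still 0/0.
After 2 applications of L'Hôpital's rule the quotient is (-16*cos(4*x))/(6); substituting x = 0 gives -8/3.

-8/3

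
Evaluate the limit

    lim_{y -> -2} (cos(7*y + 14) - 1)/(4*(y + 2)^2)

Direct substitution gives 0/0.
Apply L'Hôpital: lim (-7*sin(7*y + 14))/(8*y + 16), still 0/0.
After 2 applications of L'Hôpital's rule the quotient is (-49*cos(7*y + 14))/(8); substituting y = -2 gives -49/8.

-49/8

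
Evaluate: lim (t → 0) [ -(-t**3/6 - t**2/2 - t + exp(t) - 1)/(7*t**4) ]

Direct substitution gives 0/0.
Apply L'Hôpital: lim (-t^2/2 - t + e^(t) - 1)/(-28*t^3), still 0/0.
Apply L'Hôpital: lim (-t + e^(t) - 1)/(-84*t^2), still 0/0.
Apply L'Hôpital: lim (e^(t) - 1)/(-168*t), still 0/0.
After 4 applications of L'Hôpital's rule the quotient is (e^(t))/(-168); substituting t = 0 gives -1/168.

-1/168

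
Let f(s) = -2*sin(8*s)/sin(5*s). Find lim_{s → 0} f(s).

Substitution gives 0/0.
Divide numerator and denominator by s: sin(8s)/s → 8 and sin(5s)/s → 5, so the limit is -2·8/5 = -16/5.

-16/5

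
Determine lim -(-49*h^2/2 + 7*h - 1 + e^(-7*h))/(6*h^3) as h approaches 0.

Direct substitution gives 0/0.
Apply L'Hôpital: lim (-49*h + 7 - 7*e^(-7*h))/(-18*h^2), still 0/0.
Apply L'Hôpital: lim (-49 + 49*e^(-7*h))/(-36*h), still 0/0.
After 3 applications of L'Hôpital's rule the quotient is (-343*e^(-7*h))/(-36); substituting h = 0 gives 343/36.

343/36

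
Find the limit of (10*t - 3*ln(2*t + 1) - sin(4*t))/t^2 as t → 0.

Substitution gives 0/0 (the numerator vanishes to order 2).
Expand each term to order t^2: the coefficient of t^2 in −sin(4t) is 0 and in -3·ln(1 + 2t) is 6.
Lower-order terms cancel with the polynomial part, so the numerator is (6)·t^2 + o(t^2), and the limit is (6)/(1) = 6.

6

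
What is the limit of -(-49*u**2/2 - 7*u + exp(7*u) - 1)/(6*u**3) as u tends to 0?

Direct substitution gives 0/0.
Apply L'Hôpital: lim (-49*u + 7*e^(7*u) - 7)/(-18*u^2), still 0/0.
Apply L'Hôpital: lim (49*e^(7*u) - 49)/(-36*u), still 0/0.
After 3 applications of L'Hôpital's rule the quotient is (343*e^(7*u))/(-36); substituting u = 0 gives -343/36.

-343/36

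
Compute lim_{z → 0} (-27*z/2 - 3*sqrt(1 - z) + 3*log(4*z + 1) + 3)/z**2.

Substitution gives 0/0; apply L'Hôpital's rule 2 times.
After differentiating numerator and denominator 2 times the quotient is (-48/(4*z + 1)^2 + 3/(4*(1 - z)^(3/2)))/(2); at z = 0 this is -189/8.

-189/8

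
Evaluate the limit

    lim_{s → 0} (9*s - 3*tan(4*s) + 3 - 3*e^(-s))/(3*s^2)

Substitution gives 0/0 (the numerator vanishes to order 2).
Expand each term to order s^2: the coefficient of s^2 in -3·tan(4s) is 0 and in -3·e^(-s) is -3/2.
Lower-order terms cancel with the polynomial part, so the numerator is (-3/2)·s^2 + o(s^2), and the limit is (-3/2)/(3) = -1/2.

-1/2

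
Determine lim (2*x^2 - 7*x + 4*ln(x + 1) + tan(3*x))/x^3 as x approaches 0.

Substitution gives 0/0; apply L'Hôpital's rule 3 times.
After differentiating numerator and denominator 3 times the quotient is (2*(27*(x + 1)^3*(3*tan(3*x)^2 + 1)/cos(3*x)^2 + 4)/(x + 1)^3)/(6); at x = 0 this is 31/3.

31/3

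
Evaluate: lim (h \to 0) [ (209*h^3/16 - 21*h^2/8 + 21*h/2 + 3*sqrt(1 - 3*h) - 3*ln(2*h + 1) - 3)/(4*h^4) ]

321/512

Substitution gives 0/0; apply L'Hôpital's rule 4 times.
After differentiating numerator and denominator 4 times the quotient is (288/(2*h + 1)^4 - 3645/(16*(1 - 3*h)^(7/2)))/(96); at h = 0 this is 321/512.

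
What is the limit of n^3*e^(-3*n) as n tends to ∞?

0

Write as n^3/e^{3n}, an ∞/∞ form.
Exponential growth dominates any polynomial, so repeated L'Hôpital (or the standard result) gives 0.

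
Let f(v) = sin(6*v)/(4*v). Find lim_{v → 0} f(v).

Substitution gives 0/0.
Write it as (6/4)·sin(6v)/(6v); since sin(u)/u → 1, the limit is 3/2.

3/2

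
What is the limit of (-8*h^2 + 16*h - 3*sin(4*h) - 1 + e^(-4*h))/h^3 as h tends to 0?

64/3

Substitution gives 0/0 (the numerator vanishes to order 3).
Expand each term to order h^3: the coefficient of h^3 in -3·sin(4h) is 32 and in e^(-4h) is -32/3.
Lower-order terms cancel with the polynomial part, so the numerator is (64/3)·h^3 + o(h^3), and the limit is (64/3)/(1) = 64/3.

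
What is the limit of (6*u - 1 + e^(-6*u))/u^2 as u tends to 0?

18

Direct substitution gives 0/0.
Apply L'Hôpital: lim (6 - 6*e^(-6*u))/(2*u), still 0/0.
After 2 applications of L'Hôpital's rule the quotient is (36*e^(-6*u))/(2); substituting u = 0 gives 18.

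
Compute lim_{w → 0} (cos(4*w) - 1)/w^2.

-8

Direct substitution gives 0/0.
Apply L'Hôpital: lim (-4*sin(4*w))/(2*w), still 0/0.
After 2 applications of L'Hôpital's rule the quotient is (-16*cos(4*w))/(2); substituting w = 0 gives -8.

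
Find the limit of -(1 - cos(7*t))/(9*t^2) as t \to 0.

Substitution gives 0/0.
Use (1 − cos u)/u² → 1/2 with u = 7t: the limit is 7²/(2·(-9)) = -49/18.

-49/18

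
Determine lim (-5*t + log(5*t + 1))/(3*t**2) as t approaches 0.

-25/6

Direct substitution gives 0/0.
Apply L'Hôpital: lim (-5 + 5/(5*t + 1))/(6*t), still 0/0.
After 2 applications of L'Hôpital's rule the quotient is (-25/(5*t + 1)^2)/(6); substituting t = 0 gives -25/6.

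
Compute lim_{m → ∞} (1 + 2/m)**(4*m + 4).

e^(8)

Let L be the limit and take ln: ln L = lim (4m + 4)·ln(1 + 2/m) = lim (4m + 4)·(2/m + O(1/m²)) = 8.
Hence L = e^(8).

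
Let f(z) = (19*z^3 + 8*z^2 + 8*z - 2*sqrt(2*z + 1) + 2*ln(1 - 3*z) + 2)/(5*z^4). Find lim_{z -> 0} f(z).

-157/20

Substitution gives 0/0; apply L'Hôpital's rule 4 times.
After differentiating numerator and denominator 4 times the quotient is (-972/(3*z - 1)^4 + 30/(2*z + 1)^(7/2))/(120); at z = 0 this is -157/20.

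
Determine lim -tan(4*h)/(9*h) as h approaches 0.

-4/9

Substitution gives 0/0.
Since tan(u)/u → 1 as u → 0, tan(4h)/(4h) → 1 and the limit is 4/(-9) = -4/9.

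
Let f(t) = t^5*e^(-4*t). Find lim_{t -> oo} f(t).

Write as t^5/e^{4t}, an ∞/∞ form.
Exponential growth dominates any polynomial, so repeated L'Hôpital (or the standard result) gives 0.

0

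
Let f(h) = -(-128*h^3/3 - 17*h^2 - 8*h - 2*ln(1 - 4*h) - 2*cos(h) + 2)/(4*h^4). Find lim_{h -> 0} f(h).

-1535/48

Substitution gives 0/0; apply L'Hôpital's rule 4 times.
After differentiating numerator and denominator 4 times the quotient is (-2*cos(h) + 3072/(4*h - 1)^4)/(-96); at h = 0 this is -1535/48.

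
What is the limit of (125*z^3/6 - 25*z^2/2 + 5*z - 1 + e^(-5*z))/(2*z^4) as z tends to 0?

Direct substitution gives 0/0.
Apply L'Hôpital: lim (125*z^2/2 - 25*z + 5 - 5*e^(-5*z))/(8*z^3), still 0/0.
Apply L'Hôpital: lim (125*z - 25 + 25*e^(-5*z))/(24*z^2), still 0/0.
Apply L'Hôpital: lim (125 - 125*e^(-5*z))/(48*z), still 0/0.
After 4 applications of L'Hôpital's rule the quotient is (625*e^(-5*z))/(48); substituting z = 0 gives 625/48.

625/48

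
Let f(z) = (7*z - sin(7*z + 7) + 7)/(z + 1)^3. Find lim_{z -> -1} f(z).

343/6

Direct substitution gives 0/0.
Apply L'Hôpital: lim (7 - 7*cos(7*z + 7))/(3*(z + 1)^2), still 0/0.
Apply L'Hôpital: lim (49*sin(7*z + 7))/(6*z + 6), still 0/0.
After 3 applications of L'Hôpital's rule the quotient is (343*cos(7*z + 7))/(6); substituting z = -1 gives 343/6.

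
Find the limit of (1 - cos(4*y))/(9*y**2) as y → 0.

Substitution gives 0/0.
Use (1 − cos u)/u² → 1/2 with u = 4y: the limit is 4²/(2·9) = 8/9.

8/9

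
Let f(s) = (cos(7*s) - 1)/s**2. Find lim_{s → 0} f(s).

-49/2

Direct substitution gives 0/0.
Apply L'Hôpital: lim (-7*sin(7*s))/(2*s), still 0/0.
After 2 applications of L'Hôpital's rule the quotient is (-49*cos(7*s))/(2); substituting s = 0 gives -49/2.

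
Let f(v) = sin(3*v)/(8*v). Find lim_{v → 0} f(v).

Substitution gives 0/0.
Write it as (3/8)·sin(3v)/(3v); since sin(u)/u → 1, the limit is 3/8.

3/8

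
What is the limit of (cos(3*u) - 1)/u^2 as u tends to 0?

-9/2

Direct substitution gives 0/0.
Apply L'Hôpital: lim (-3*sin(3*u))/(2*u), still 0/0.
After 2 applications of L'Hôpital's rule the quotient is (-9*cos(3*u))/(2); substituting u = 0 gives -9/2.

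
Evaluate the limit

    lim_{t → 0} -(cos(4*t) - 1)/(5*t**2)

8/5

Direct substitution gives 0/0.
Apply L'Hôpital: lim (-4*sin(4*t))/(-10*t), still 0/0.
After 2 applications of L'Hôpital's rule the quotient is (-16*cos(4*t))/(-10); substituting t = 0 gives 8/5.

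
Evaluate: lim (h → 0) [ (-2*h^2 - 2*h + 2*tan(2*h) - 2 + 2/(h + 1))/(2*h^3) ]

Substitution gives 0/0; apply L'Hôpital's rule 3 times.
After differentiating numerator and denominator 3 times the quotient is (4*(8*(h + 1)^4*(3*tan(2*h)^2 + 1)/cos(2*h)^2 - 3)/(h + 1)^4)/(12); at h = 0 this is 5/3.

5/3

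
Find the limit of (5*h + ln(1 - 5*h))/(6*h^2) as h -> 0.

Direct substitution gives 0/0.
Apply L'Hôpital: lim (5 - 5/(1 - 5*h))/(12*h), still 0/0.
After 2 applications of L'Hôpital's rule the quotient is (-25/(1 - 5*h)^2)/(12); substituting h = 0 gives -25/12.

-25/12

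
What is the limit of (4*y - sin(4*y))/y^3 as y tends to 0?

Direct substitution gives 0/0.
Apply L'Hôpital: lim (4 - 4*cos(4*y))/(3*y^2), still 0/0.
Apply L'Hôpital: lim (16*sin(4*y))/(6*y), still 0/0.
After 3 applications of L'Hôpital's rule the quotient is (64*cos(4*y))/(6); substituting y = 0 gives 32/3.

32/3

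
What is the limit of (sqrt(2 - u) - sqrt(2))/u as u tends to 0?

-√(2)/4

Substitution gives 0/0. Multiply numerator and denominator by the conjugate √(2 - u) + √2.
The numerator becomes (2 - u) − 2 = -u, so the expression simplifies to -1/(√(2 - u) + √2).
Letting u → 0 gives -1/(2√2) = -√(2)/4.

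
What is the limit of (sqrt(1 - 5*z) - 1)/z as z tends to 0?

Substitution gives 0/0. Multiply numerator and denominator by the conjugate √(1 - 5z) + √1.
The numerator becomes (1 - 5z) − 1 = -5z, so the expression simplifies to -5/(√(1 - 5z) + √1).
Letting z → 0 gives -5/(2√1) = -5/2.

-5/2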